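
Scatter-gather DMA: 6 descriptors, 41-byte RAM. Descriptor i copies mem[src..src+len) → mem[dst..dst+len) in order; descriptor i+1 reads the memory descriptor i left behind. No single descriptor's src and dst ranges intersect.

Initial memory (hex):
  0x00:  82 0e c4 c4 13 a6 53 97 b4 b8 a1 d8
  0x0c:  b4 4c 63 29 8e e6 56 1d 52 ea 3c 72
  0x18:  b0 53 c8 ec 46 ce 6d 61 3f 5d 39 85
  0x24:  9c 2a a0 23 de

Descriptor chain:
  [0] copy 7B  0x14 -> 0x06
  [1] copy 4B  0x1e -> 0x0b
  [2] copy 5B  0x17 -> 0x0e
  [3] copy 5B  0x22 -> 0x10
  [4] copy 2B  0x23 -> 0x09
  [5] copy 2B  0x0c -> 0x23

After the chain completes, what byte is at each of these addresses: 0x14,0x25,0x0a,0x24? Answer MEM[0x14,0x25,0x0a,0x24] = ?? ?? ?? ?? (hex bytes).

  after D0: wrote 7B at 0x06 = 52ea3c72b053c8
  after D1: wrote 4B at 0x0b = 6d613f5d
  after D2: wrote 5B at 0x0e = 72b053c8ec
  after D3: wrote 5B at 0x10 = 39859c2aa0
  after D4: wrote 2B at 0x09 = 859c
  after D5: wrote 2B at 0x23 = 613f
query mem[0x14]=0xa0, mem[0x25]=0x2a, mem[0x0a]=0x9c, mem[0x24]=0x3f

MEM[0x14,0x25,0x0a,0x24] = a0 2a 9c 3f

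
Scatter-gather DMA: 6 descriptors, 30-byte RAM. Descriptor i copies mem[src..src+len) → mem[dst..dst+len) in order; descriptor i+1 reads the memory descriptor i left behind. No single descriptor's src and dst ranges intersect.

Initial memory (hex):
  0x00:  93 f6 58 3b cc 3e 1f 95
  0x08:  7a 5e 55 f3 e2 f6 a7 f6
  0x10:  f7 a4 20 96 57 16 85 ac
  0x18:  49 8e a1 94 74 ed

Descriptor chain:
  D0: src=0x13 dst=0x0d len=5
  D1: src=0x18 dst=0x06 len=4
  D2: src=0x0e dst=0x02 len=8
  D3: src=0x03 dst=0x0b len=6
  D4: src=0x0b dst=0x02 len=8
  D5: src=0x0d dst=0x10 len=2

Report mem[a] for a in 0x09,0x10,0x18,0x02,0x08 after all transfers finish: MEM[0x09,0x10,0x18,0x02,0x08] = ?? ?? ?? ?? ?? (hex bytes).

#0 dst[0x0d+5] := {0x96,0x57,0x16,0x85,0xac}
#1 dst[0x06+4] := {0x49,0x8e,0xa1,0x94}
#2 dst[0x02+8] := {0x57,0x16,0x85,0xac,0x20,0x96,0x57,0x16}
#3 dst[0x0b+6] := {0x16,0x85,0xac,0x20,0x96,0x57}
#4 dst[0x02+8] := {0x16,0x85,0xac,0x20,0x96,0x57,0xac,0x20}
#5 dst[0x10+2] := {0xac,0x20}
query mem[0x09]=0x20, mem[0x10]=0xac, mem[0x18]=0x49, mem[0x02]=0x16, mem[0x08]=0xac

MEM[0x09,0x10,0x18,0x02,0x08] = 20 ac 49 16 ac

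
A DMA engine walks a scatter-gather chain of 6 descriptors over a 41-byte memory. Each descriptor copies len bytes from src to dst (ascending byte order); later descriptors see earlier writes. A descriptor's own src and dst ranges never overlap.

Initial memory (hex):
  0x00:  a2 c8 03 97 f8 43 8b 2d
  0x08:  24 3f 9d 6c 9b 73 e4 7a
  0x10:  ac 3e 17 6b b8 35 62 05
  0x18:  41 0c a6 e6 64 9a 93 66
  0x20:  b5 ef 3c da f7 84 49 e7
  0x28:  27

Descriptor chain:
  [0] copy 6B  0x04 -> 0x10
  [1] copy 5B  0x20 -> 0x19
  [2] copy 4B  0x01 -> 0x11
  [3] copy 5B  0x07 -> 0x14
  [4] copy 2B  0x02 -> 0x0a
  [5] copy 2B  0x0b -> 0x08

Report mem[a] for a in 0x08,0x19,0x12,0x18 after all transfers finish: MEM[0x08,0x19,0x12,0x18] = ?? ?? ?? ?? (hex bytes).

MEM[0x08,0x19,0x12,0x18] = 97 b5 03 6c

#0 dst[0x10+6] := {0xf8,0x43,0x8b,0x2d,0x24,0x3f}
#1 dst[0x19+5] := {0xb5,0xef,0x3c,0xda,0xf7}
#2 dst[0x11+4] := {0xc8,0x03,0x97,0xf8}
#3 dst[0x14+5] := {0x2d,0x24,0x3f,0x9d,0x6c}
#4 dst[0x0a+2] := {0x03,0x97}
#5 dst[0x08+2] := {0x97,0x9b}
query mem[0x08]=0x97, mem[0x19]=0xb5, mem[0x12]=0x03, mem[0x18]=0x6c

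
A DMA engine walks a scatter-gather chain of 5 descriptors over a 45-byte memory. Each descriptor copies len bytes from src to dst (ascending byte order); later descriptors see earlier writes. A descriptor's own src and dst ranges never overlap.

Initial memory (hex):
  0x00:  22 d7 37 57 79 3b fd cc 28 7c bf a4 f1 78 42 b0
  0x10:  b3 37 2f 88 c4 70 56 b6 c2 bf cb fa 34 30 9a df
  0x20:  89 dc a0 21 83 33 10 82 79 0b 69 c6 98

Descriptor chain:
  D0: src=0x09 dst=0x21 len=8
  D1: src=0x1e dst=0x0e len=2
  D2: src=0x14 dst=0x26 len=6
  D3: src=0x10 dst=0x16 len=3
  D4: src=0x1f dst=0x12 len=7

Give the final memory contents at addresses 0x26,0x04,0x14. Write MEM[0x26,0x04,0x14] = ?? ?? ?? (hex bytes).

MEM[0x26,0x04,0x14] = c4 79 7c

#0 dst[0x21+8] := {0x7c,0xbf,0xa4,0xf1,0x78,0x42,0xb0,0xb3}
#1 dst[0x0e+2] := {0x9a,0xdf}
#2 dst[0x26+6] := {0xc4,0x70,0x56,0xb6,0xc2,0xbf}
#3 dst[0x16+3] := {0xb3,0x37,0x2f}
#4 dst[0x12+7] := {0xdf,0x89,0x7c,0xbf,0xa4,0xf1,0x78}
query mem[0x26]=0xc4, mem[0x04]=0x79, mem[0x14]=0x7c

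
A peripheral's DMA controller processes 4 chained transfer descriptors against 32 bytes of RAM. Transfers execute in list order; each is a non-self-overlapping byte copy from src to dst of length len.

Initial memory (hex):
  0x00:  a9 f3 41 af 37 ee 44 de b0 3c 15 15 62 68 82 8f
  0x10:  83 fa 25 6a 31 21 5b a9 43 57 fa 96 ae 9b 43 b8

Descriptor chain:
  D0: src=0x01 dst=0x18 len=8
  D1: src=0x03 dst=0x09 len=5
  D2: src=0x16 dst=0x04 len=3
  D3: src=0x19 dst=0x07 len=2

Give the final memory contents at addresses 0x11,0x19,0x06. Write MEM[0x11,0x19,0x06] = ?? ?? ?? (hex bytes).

MEM[0x11,0x19,0x06] = fa 41 f3

D0: mem[0x18..0x1f] <- [f3 41 af 37 ee 44 de b0]
D1: mem[0x09..0x0d] <- [af 37 ee 44 de]
D2: mem[0x04..0x06] <- [5b a9 f3]
D3: mem[0x07..0x08] <- [41 af]
query mem[0x11]=0xfa, mem[0x19]=0x41, mem[0x06]=0xf3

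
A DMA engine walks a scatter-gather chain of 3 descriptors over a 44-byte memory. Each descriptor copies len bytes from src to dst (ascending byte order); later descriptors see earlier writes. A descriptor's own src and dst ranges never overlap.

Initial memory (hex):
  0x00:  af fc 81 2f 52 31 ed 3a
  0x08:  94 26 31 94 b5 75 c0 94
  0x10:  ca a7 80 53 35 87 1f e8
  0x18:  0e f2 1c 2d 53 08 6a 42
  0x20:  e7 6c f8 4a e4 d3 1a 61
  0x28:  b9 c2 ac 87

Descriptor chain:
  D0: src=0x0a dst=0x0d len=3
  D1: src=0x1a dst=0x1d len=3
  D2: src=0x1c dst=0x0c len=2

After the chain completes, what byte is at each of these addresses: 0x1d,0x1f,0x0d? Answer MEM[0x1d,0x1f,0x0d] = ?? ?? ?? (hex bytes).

D0: mem[0x0d..0x0f] <- [31 94 b5]
D1: mem[0x1d..0x1f] <- [1c 2d 53]
D2: mem[0x0c..0x0d] <- [53 1c]
query mem[0x1d]=0x1c, mem[0x1f]=0x53, mem[0x0d]=0x1c

MEM[0x1d,0x1f,0x0d] = 1c 53 1c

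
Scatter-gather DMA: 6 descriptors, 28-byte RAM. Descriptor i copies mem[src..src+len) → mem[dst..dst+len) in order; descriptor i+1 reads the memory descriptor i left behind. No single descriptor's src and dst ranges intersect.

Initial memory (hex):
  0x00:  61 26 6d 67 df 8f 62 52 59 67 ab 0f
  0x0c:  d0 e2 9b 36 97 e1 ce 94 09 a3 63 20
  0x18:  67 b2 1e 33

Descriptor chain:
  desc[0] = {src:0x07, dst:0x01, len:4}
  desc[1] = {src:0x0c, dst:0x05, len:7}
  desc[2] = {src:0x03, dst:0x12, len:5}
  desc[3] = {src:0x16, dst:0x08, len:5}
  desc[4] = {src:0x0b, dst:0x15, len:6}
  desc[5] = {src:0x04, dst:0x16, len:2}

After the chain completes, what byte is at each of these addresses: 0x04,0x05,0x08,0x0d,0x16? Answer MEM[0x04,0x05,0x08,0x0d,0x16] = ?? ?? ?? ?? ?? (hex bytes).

MEM[0x04,0x05,0x08,0x0d,0x16] = ab d0 9b e2 ab

D0: mem[0x01..0x04] <- [52 59 67 ab]
D1: mem[0x05..0x0b] <- [d0 e2 9b 36 97 e1 ce]
D2: mem[0x12..0x16] <- [67 ab d0 e2 9b]
D3: mem[0x08..0x0c] <- [9b 20 67 b2 1e]
D4: mem[0x15..0x1a] <- [b2 1e e2 9b 36 97]
D5: mem[0x16..0x17] <- [ab d0]
query mem[0x04]=0xab, mem[0x05]=0xd0, mem[0x08]=0x9b, mem[0x0d]=0xe2, mem[0x16]=0xab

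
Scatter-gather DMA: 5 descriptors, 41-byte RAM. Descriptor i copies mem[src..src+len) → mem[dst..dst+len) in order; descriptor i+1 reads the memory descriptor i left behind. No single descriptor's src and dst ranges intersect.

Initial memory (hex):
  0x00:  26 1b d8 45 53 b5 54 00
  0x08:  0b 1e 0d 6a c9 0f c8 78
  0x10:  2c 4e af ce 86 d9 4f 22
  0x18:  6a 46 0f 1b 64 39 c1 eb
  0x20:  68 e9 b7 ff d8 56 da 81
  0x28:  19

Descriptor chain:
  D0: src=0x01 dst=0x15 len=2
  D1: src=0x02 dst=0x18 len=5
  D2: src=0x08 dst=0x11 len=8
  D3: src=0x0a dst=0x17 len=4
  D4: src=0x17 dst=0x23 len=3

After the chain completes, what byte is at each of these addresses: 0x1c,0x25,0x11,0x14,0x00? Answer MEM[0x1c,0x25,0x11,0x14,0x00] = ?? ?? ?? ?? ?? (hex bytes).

  after D0: wrote 2B at 0x15 = 1bd8
  after D1: wrote 5B at 0x18 = d84553b554
  after D2: wrote 8B at 0x11 = 0b1e0d6ac90fc878
  after D3: wrote 4B at 0x17 = 0d6ac90f
  after D4: wrote 3B at 0x23 = 0d6ac9
query mem[0x1c]=0x54, mem[0x25]=0xc9, mem[0x11]=0x0b, mem[0x14]=0x6a, mem[0x00]=0x26

MEM[0x1c,0x25,0x11,0x14,0x00] = 54 c9 0b 6a 26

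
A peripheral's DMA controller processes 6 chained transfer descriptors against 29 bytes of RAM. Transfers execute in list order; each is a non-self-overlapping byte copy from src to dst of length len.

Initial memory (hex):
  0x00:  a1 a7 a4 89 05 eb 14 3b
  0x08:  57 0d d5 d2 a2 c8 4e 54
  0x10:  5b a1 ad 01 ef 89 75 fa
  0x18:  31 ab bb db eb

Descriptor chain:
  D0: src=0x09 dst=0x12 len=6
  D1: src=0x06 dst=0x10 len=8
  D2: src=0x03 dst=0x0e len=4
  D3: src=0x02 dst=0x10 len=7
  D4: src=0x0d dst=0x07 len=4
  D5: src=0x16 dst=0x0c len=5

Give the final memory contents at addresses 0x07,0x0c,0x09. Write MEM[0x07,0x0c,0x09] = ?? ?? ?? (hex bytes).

MEM[0x07,0x0c,0x09] = c8 57 05

#0 dst[0x12+6] := {0x0d,0xd5,0xd2,0xa2,0xc8,0x4e}
#1 dst[0x10+8] := {0x14,0x3b,0x57,0x0d,0xd5,0xd2,0xa2,0xc8}
#2 dst[0x0e+4] := {0x89,0x05,0xeb,0x14}
#3 dst[0x10+7] := {0xa4,0x89,0x05,0xeb,0x14,0x3b,0x57}
#4 dst[0x07+4] := {0xc8,0x89,0x05,0xa4}
#5 dst[0x0c+5] := {0x57,0xc8,0x31,0xab,0xbb}
query mem[0x07]=0xc8, mem[0x0c]=0x57, mem[0x09]=0x05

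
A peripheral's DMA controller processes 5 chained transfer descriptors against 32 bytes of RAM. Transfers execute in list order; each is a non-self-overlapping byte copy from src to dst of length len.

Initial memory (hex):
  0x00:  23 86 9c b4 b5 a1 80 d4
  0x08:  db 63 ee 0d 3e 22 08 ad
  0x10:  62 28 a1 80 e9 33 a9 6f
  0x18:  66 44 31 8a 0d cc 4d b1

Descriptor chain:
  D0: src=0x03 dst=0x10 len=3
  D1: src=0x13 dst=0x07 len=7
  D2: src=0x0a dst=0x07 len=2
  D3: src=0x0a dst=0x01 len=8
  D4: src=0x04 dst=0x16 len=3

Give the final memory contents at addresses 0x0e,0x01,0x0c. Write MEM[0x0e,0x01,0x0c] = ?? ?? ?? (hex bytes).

#0 dst[0x10+3] := {0xb4,0xb5,0xa1}
#1 dst[0x07+7] := {0x80,0xe9,0x33,0xa9,0x6f,0x66,0x44}
#2 dst[0x07+2] := {0xa9,0x6f}
#3 dst[0x01+8] := {0xa9,0x6f,0x66,0x44,0x08,0xad,0xb4,0xb5}
#4 dst[0x16+3] := {0x44,0x08,0xad}
query mem[0x0e]=0x08, mem[0x01]=0xa9, mem[0x0c]=0x66

MEM[0x0e,0x01,0x0c] = 08 a9 66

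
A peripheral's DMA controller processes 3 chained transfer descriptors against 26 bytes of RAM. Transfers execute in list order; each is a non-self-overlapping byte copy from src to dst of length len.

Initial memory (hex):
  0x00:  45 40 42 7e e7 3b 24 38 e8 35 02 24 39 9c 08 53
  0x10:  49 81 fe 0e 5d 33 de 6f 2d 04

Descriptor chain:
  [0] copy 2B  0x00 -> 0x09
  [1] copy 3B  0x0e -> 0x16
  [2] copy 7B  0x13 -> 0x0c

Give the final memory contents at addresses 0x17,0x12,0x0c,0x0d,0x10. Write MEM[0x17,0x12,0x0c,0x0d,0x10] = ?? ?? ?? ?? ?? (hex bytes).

MEM[0x17,0x12,0x0c,0x0d,0x10] = 53 04 0e 5d 53

[0] 0x00->0x09 len=2 : 45 40
[1] 0x0e->0x16 len=3 : 08 53 49
[2] 0x13->0x0c len=7 : 0e 5d 33 08 53 49 04
query mem[0x17]=0x53, mem[0x12]=0x04, mem[0x0c]=0x0e, mem[0x0d]=0x5d, mem[0x10]=0x53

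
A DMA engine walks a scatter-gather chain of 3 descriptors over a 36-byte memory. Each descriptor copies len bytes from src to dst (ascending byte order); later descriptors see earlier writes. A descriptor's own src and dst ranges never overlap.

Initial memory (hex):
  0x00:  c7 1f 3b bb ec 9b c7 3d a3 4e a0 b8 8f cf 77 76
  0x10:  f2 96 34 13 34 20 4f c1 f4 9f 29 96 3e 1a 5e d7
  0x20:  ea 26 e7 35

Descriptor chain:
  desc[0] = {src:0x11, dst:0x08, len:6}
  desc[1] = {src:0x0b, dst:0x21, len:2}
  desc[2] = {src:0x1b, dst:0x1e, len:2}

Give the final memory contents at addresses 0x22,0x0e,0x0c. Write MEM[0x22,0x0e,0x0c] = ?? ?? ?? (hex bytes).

MEM[0x22,0x0e,0x0c] = 20 77 20

D0: mem[0x08..0x0d] <- [96 34 13 34 20 4f]
D1: mem[0x21..0x22] <- [34 20]
D2: mem[0x1e..0x1f] <- [96 3e]
query mem[0x22]=0x20, mem[0x0e]=0x77, mem[0x0c]=0x20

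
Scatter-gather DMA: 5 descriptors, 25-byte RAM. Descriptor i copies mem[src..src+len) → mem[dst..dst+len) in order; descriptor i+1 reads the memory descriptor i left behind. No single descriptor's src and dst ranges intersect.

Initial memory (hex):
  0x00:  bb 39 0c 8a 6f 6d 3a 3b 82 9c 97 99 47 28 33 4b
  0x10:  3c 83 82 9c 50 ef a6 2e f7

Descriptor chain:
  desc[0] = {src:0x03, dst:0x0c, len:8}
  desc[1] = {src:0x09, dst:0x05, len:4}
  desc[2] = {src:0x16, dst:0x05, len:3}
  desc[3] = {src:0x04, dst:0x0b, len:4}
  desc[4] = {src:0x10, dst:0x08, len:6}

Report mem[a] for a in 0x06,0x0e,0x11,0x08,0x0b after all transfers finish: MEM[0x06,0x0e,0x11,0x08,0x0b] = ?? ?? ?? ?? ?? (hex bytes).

D0: mem[0x0c..0x13] <- [8a 6f 6d 3a 3b 82 9c 97]
D1: mem[0x05..0x08] <- [9c 97 99 8a]
D2: mem[0x05..0x07] <- [a6 2e f7]
D3: mem[0x0b..0x0e] <- [6f a6 2e f7]
D4: mem[0x08..0x0d] <- [3b 82 9c 97 50 ef]
query mem[0x06]=0x2e, mem[0x0e]=0xf7, mem[0x11]=0x82, mem[0x08]=0x3b, mem[0x0b]=0x97

MEM[0x06,0x0e,0x11,0x08,0x0b] = 2e f7 82 3b 97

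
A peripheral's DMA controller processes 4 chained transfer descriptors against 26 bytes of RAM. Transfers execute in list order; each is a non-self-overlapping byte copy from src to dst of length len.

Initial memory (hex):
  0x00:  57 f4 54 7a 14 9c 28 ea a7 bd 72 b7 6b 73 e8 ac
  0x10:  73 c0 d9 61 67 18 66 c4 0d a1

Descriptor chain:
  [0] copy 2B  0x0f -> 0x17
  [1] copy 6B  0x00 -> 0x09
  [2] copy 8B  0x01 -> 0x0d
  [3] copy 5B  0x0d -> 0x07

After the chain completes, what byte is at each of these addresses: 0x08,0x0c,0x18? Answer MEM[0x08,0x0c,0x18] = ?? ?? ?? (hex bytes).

MEM[0x08,0x0c,0x18] = 54 7a 73

D0: mem[0x17..0x18] <- [ac 73]
D1: mem[0x09..0x0e] <- [57 f4 54 7a 14 9c]
D2: mem[0x0d..0x14] <- [f4 54 7a 14 9c 28 ea a7]
D3: mem[0x07..0x0b] <- [f4 54 7a 14 9c]
query mem[0x08]=0x54, mem[0x0c]=0x7a, mem[0x18]=0x73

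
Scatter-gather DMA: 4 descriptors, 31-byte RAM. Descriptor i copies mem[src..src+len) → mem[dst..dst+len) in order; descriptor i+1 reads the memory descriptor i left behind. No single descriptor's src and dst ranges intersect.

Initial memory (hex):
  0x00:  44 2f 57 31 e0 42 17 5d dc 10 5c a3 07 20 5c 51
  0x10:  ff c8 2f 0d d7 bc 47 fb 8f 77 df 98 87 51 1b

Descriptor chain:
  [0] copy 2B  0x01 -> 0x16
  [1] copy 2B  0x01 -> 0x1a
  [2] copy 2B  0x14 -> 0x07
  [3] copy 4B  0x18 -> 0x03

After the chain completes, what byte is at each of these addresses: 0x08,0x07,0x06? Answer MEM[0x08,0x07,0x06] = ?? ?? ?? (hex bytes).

MEM[0x08,0x07,0x06] = bc d7 57

[0] 0x01->0x16 len=2 : 2f 57
[1] 0x01->0x1a len=2 : 2f 57
[2] 0x14->0x07 len=2 : d7 bc
[3] 0x18->0x03 len=4 : 8f 77 2f 57
query mem[0x08]=0xbc, mem[0x07]=0xd7, mem[0x06]=0x57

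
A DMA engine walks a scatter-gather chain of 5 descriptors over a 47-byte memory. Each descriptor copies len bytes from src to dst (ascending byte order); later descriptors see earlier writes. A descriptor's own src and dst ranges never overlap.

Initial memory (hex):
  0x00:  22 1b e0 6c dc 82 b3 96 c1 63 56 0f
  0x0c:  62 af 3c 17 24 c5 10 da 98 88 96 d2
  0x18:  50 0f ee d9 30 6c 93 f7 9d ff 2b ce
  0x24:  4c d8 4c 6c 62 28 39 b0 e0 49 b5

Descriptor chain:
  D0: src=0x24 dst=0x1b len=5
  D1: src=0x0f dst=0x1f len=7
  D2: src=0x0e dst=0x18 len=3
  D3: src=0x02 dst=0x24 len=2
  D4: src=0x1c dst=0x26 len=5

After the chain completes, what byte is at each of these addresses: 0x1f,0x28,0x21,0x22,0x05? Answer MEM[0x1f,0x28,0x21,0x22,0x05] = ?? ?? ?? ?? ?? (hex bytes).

D0: mem[0x1b..0x1f] <- [4c d8 4c 6c 62]
D1: mem[0x1f..0x25] <- [17 24 c5 10 da 98 88]
D2: mem[0x18..0x1a] <- [3c 17 24]
D3: mem[0x24..0x25] <- [e0 6c]
D4: mem[0x26..0x2a] <- [d8 4c 6c 17 24]
query mem[0x1f]=0x17, mem[0x28]=0x6c, mem[0x21]=0xc5, mem[0x22]=0x10, mem[0x05]=0x82

MEM[0x1f,0x28,0x21,0x22,0x05] = 17 6c c5 10 82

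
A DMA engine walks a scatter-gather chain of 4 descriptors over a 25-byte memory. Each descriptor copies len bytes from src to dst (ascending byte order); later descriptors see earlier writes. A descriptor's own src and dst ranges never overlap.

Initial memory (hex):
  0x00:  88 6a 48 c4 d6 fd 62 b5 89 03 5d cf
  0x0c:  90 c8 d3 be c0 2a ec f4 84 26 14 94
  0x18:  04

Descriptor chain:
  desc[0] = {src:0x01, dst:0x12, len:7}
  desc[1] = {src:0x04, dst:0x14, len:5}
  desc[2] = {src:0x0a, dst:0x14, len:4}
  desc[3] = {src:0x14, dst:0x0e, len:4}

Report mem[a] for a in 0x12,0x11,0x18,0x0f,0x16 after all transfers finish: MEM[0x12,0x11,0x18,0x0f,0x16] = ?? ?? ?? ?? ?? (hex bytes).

MEM[0x12,0x11,0x18,0x0f,0x16] = 6a c8 89 cf 90

  after D0: wrote 7B at 0x12 = 6a48c4d6fd62b5
  after D1: wrote 5B at 0x14 = d6fd62b589
  after D2: wrote 4B at 0x14 = 5dcf90c8
  after D3: wrote 4B at 0x0e = 5dcf90c8
query mem[0x12]=0x6a, mem[0x11]=0xc8, mem[0x18]=0x89, mem[0x0f]=0xcf, mem[0x16]=0x90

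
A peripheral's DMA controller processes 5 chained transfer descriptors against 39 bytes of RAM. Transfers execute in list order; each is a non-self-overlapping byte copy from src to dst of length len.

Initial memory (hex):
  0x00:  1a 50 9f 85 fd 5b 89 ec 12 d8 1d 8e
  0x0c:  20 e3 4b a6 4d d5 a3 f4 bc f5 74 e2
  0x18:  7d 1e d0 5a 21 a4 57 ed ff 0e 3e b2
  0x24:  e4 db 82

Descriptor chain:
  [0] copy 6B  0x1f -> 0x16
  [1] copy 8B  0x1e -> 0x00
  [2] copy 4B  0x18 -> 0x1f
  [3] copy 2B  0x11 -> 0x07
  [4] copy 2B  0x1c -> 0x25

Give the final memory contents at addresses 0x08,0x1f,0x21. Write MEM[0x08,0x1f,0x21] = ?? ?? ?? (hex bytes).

#0 dst[0x16+6] := {0xed,0xff,0x0e,0x3e,0xb2,0xe4}
#1 dst[0x00+8] := {0x57,0xed,0xff,0x0e,0x3e,0xb2,0xe4,0xdb}
#2 dst[0x1f+4] := {0x0e,0x3e,0xb2,0xe4}
#3 dst[0x07+2] := {0xd5,0xa3}
#4 dst[0x25+2] := {0x21,0xa4}
query mem[0x08]=0xa3, mem[0x1f]=0x0e, mem[0x21]=0xb2

MEM[0x08,0x1f,0x21] = a3 0e b2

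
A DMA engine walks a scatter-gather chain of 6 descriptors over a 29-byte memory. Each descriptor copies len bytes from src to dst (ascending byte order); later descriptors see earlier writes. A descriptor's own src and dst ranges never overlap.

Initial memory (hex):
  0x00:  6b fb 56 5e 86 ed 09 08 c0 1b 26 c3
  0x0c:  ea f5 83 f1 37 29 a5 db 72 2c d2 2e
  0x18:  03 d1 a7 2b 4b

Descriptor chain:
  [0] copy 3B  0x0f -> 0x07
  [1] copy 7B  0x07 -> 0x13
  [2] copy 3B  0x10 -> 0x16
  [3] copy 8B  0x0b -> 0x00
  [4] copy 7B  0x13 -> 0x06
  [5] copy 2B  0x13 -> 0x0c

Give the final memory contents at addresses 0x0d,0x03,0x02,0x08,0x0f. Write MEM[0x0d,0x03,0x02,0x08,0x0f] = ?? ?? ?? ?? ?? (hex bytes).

  after D0: wrote 3B at 0x07 = f13729
  after D1: wrote 7B at 0x13 = f1372926c3eaf5
  after D2: wrote 3B at 0x16 = 3729a5
  after D3: wrote 8B at 0x00 = c3eaf583f13729a5
  after D4: wrote 7B at 0x06 = f137293729a5f5
  after D5: wrote 2B at 0x0c = f137
query mem[0x0d]=0x37, mem[0x03]=0x83, mem[0x02]=0xf5, mem[0x08]=0x29, mem[0x0f]=0xf1

MEM[0x0d,0x03,0x02,0x08,0x0f] = 37 83 f5 29 f1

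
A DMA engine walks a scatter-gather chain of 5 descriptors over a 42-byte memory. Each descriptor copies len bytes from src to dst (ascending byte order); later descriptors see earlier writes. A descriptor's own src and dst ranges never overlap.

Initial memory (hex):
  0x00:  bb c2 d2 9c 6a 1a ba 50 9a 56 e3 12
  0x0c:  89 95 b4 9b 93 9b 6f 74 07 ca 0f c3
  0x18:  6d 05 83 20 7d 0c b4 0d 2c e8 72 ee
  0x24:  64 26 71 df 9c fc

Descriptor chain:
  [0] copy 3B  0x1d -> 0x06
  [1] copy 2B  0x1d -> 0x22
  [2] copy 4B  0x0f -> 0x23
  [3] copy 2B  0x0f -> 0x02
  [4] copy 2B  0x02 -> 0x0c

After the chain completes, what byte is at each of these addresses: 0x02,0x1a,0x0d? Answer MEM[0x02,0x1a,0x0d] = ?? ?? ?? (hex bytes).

[0] 0x1d->0x06 len=3 : 0c b4 0d
[1] 0x1d->0x22 len=2 : 0c b4
[2] 0x0f->0x23 len=4 : 9b 93 9b 6f
[3] 0x0f->0x02 len=2 : 9b 93
[4] 0x02->0x0c len=2 : 9b 93
query mem[0x02]=0x9b, mem[0x1a]=0x83, mem[0x0d]=0x93

MEM[0x02,0x1a,0x0d] = 9b 83 93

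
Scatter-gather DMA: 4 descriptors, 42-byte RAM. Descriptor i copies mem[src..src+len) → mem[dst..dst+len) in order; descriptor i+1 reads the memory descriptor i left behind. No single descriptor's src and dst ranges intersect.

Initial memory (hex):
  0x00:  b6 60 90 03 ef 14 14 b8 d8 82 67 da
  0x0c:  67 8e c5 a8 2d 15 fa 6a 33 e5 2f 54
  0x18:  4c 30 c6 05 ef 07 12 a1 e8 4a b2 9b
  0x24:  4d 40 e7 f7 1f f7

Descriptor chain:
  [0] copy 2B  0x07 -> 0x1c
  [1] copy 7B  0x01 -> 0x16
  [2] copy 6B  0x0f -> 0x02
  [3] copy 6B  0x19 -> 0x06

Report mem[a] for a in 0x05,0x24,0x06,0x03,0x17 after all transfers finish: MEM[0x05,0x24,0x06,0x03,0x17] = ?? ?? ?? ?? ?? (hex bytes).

D0: mem[0x1c..0x1d] <- [b8 d8]
D1: mem[0x16..0x1c] <- [60 90 03 ef 14 14 b8]
D2: mem[0x02..0x07] <- [a8 2d 15 fa 6a 33]
D3: mem[0x06..0x0b] <- [ef 14 14 b8 d8 12]
query mem[0x05]=0xfa, mem[0x24]=0x4d, mem[0x06]=0xef, mem[0x03]=0x2d, mem[0x17]=0x90

MEM[0x05,0x24,0x06,0x03,0x17] = fa 4d ef 2d 90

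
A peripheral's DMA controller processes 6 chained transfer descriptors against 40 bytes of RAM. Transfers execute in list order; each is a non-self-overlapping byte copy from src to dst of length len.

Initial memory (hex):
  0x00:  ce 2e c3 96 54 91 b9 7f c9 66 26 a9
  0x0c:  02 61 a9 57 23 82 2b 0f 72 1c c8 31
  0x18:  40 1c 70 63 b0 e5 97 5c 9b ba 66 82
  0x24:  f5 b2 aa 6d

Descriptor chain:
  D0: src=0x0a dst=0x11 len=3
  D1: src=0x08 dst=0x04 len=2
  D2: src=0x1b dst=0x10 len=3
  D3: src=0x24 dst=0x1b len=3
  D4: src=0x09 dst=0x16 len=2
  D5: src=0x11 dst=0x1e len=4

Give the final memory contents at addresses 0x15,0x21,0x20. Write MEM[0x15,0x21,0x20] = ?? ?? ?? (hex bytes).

MEM[0x15,0x21,0x20] = 1c 72 02

  after D0: wrote 3B at 0x11 = 26a902
  after D1: wrote 2B at 0x04 = c966
  after D2: wrote 3B at 0x10 = 63b0e5
  after D3: wrote 3B at 0x1b = f5b2aa
  after D4: wrote 2B at 0x16 = 6626
  after D5: wrote 4B at 0x1e = b0e50272
query mem[0x15]=0x1c, mem[0x21]=0x72, mem[0x20]=0x02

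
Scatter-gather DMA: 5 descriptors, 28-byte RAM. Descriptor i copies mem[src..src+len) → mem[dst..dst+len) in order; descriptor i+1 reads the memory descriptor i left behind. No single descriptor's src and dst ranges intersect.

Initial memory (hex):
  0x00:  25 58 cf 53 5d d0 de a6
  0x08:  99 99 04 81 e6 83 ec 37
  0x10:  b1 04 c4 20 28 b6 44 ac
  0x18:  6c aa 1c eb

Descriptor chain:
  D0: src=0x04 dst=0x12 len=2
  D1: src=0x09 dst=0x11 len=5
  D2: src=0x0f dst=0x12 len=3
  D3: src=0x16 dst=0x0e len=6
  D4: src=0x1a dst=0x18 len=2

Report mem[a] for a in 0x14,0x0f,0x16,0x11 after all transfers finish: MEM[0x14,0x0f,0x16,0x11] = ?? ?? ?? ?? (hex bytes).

MEM[0x14,0x0f,0x16,0x11] = 99 ac 44 aa

#0 dst[0x12+2] := {0x5d,0xd0}
#1 dst[0x11+5] := {0x99,0x04,0x81,0xe6,0x83}
#2 dst[0x12+3] := {0x37,0xb1,0x99}
#3 dst[0x0e+6] := {0x44,0xac,0x6c,0xaa,0x1c,0xeb}
#4 dst[0x18+2] := {0x1c,0xeb}
query mem[0x14]=0x99, mem[0x0f]=0xac, mem[0x16]=0x44, mem[0x11]=0xaa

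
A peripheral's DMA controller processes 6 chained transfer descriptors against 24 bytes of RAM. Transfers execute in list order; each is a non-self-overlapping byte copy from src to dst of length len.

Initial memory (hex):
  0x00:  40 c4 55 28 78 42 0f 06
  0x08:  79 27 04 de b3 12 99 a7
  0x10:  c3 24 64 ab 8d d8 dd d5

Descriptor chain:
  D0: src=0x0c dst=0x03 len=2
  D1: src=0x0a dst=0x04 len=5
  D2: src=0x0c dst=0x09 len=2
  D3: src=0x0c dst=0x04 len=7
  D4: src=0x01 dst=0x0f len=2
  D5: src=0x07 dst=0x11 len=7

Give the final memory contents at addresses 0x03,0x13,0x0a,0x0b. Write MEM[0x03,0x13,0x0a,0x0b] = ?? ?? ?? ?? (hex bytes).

MEM[0x03,0x13,0x0a,0x0b] = b3 24 64 de

[0] 0x0c->0x03 len=2 : b3 12
[1] 0x0a->0x04 len=5 : 04 de b3 12 99
[2] 0x0c->0x09 len=2 : b3 12
[3] 0x0c->0x04 len=7 : b3 12 99 a7 c3 24 64
[4] 0x01->0x0f len=2 : c4 55
[5] 0x07->0x11 len=7 : a7 c3 24 64 de b3 12
query mem[0x03]=0xb3, mem[0x13]=0x24, mem[0x0a]=0x64, mem[0x0b]=0xde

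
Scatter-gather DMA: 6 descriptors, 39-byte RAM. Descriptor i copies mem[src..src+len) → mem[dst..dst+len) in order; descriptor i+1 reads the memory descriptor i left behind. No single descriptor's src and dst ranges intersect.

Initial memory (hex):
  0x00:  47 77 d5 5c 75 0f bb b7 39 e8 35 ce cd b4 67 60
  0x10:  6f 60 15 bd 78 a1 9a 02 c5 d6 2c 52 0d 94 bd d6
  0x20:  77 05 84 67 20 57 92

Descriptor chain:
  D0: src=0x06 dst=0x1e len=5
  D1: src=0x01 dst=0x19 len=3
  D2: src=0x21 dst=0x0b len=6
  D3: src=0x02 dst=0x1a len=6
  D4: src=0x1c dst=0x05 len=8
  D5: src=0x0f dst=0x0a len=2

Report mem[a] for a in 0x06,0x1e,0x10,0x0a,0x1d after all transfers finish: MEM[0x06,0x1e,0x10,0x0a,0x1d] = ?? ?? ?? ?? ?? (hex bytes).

#0 dst[0x1e+5] := {0xbb,0xb7,0x39,0xe8,0x35}
#1 dst[0x19+3] := {0x77,0xd5,0x5c}
#2 dst[0x0b+6] := {0xe8,0x35,0x67,0x20,0x57,0x92}
#3 dst[0x1a+6] := {0xd5,0x5c,0x75,0x0f,0xbb,0xb7}
#4 dst[0x05+8] := {0x75,0x0f,0xbb,0xb7,0x39,0xe8,0x35,0x67}
#5 dst[0x0a+2] := {0x57,0x92}
query mem[0x06]=0x0f, mem[0x1e]=0xbb, mem[0x10]=0x92, mem[0x0a]=0x57, mem[0x1d]=0x0f

MEM[0x06,0x1e,0x10,0x0a,0x1d] = 0f bb 92 57 0f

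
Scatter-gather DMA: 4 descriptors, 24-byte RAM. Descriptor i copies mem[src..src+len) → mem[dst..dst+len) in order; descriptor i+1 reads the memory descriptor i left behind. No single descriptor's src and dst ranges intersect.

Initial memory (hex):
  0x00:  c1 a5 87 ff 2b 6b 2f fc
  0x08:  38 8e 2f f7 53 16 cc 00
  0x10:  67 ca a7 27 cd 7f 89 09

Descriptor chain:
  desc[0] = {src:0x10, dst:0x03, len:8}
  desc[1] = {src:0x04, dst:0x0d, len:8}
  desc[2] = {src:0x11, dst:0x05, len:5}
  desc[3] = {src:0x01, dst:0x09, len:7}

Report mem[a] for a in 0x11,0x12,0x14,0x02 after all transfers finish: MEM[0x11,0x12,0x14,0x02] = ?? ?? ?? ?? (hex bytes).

MEM[0x11,0x12,0x14,0x02] = 7f 89 f7 87

#0 dst[0x03+8] := {0x67,0xca,0xa7,0x27,0xcd,0x7f,0x89,0x09}
#1 dst[0x0d+8] := {0xca,0xa7,0x27,0xcd,0x7f,0x89,0x09,0xf7}
#2 dst[0x05+5] := {0x7f,0x89,0x09,0xf7,0x7f}
#3 dst[0x09+7] := {0xa5,0x87,0x67,0xca,0x7f,0x89,0x09}
query mem[0x11]=0x7f, mem[0x12]=0x89, mem[0x14]=0xf7, mem[0x02]=0x87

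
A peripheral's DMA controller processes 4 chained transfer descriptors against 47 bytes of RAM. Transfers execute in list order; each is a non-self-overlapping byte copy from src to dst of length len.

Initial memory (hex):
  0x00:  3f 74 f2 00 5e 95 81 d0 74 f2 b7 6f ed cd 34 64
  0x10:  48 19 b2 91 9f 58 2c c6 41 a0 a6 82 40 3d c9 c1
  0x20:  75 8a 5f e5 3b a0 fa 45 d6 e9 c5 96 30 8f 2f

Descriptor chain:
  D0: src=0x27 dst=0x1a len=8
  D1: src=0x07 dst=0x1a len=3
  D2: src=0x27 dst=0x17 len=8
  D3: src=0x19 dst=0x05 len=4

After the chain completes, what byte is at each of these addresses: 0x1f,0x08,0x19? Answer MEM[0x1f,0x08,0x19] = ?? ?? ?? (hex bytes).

  after D0: wrote 8B at 0x1a = 45d6e9c596308f2f
  after D1: wrote 3B at 0x1a = d074f2
  after D2: wrote 8B at 0x17 = 45d6e9c596308f2f
  after D3: wrote 4B at 0x05 = e9c59630
query mem[0x1f]=0x30, mem[0x08]=0x30, mem[0x19]=0xe9

MEM[0x1f,0x08,0x19] = 30 30 e9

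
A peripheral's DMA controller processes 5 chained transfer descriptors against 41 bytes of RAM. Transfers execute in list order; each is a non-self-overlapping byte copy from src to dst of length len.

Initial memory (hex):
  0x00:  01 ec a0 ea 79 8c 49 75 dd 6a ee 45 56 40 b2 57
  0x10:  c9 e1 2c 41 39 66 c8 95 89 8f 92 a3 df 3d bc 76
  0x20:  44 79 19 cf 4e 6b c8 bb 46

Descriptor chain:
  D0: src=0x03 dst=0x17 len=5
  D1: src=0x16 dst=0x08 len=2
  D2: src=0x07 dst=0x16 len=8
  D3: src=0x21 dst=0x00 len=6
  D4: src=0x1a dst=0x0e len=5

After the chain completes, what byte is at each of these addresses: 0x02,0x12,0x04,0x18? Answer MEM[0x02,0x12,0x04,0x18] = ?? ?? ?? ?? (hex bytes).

D0: mem[0x17..0x1b] <- [ea 79 8c 49 75]
D1: mem[0x08..0x09] <- [c8 ea]
D2: mem[0x16..0x1d] <- [75 c8 ea ee 45 56 40 b2]
D3: mem[0x00..0x05] <- [79 19 cf 4e 6b c8]
D4: mem[0x0e..0x12] <- [45 56 40 b2 bc]
query mem[0x02]=0xcf, mem[0x12]=0xbc, mem[0x04]=0x6b, mem[0x18]=0xea

MEM[0x02,0x12,0x04,0x18] = cf bc 6b ea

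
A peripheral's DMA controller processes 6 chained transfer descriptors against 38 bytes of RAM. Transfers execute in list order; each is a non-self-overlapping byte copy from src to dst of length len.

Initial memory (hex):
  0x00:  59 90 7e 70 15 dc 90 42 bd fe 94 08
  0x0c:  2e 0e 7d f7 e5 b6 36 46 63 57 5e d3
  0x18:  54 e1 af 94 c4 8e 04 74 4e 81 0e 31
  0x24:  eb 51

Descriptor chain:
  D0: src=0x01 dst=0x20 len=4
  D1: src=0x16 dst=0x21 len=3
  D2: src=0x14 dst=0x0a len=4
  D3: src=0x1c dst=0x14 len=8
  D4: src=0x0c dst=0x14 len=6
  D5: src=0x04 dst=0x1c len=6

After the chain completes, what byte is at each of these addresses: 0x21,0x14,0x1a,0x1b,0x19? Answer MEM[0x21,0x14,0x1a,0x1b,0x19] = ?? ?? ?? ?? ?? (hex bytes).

MEM[0x21,0x14,0x1a,0x1b,0x19] = fe 5e d3 54 b6

  after D0: wrote 4B at 0x20 = 907e7015
  after D1: wrote 3B at 0x21 = 5ed354
  after D2: wrote 4B at 0x0a = 63575ed3
  after D3: wrote 8B at 0x14 = c48e0474905ed354
  after D4: wrote 6B at 0x14 = 5ed37df7e5b6
  after D5: wrote 6B at 0x1c = 15dc9042bdfe
query mem[0x21]=0xfe, mem[0x14]=0x5e, mem[0x1a]=0xd3, mem[0x1b]=0x54, mem[0x19]=0xb6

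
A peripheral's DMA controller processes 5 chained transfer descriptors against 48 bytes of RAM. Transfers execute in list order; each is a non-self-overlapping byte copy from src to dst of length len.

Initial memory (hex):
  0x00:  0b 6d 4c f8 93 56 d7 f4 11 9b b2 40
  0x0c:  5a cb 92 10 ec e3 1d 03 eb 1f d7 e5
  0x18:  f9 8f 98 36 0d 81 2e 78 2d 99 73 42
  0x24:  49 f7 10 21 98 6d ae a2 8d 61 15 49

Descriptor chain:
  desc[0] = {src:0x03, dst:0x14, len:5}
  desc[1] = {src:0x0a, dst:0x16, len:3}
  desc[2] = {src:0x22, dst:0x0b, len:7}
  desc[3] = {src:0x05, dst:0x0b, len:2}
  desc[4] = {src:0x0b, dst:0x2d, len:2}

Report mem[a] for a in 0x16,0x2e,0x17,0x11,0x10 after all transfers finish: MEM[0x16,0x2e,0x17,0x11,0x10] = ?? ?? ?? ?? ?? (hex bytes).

MEM[0x16,0x2e,0x17,0x11,0x10] = b2 d7 40 98 21

D0: mem[0x14..0x18] <- [f8 93 56 d7 f4]
D1: mem[0x16..0x18] <- [b2 40 5a]
D2: mem[0x0b..0x11] <- [73 42 49 f7 10 21 98]
D3: mem[0x0b..0x0c] <- [56 d7]
D4: mem[0x2d..0x2e] <- [56 d7]
query mem[0x16]=0xb2, mem[0x2e]=0xd7, mem[0x17]=0x40, mem[0x11]=0x98, mem[0x10]=0x21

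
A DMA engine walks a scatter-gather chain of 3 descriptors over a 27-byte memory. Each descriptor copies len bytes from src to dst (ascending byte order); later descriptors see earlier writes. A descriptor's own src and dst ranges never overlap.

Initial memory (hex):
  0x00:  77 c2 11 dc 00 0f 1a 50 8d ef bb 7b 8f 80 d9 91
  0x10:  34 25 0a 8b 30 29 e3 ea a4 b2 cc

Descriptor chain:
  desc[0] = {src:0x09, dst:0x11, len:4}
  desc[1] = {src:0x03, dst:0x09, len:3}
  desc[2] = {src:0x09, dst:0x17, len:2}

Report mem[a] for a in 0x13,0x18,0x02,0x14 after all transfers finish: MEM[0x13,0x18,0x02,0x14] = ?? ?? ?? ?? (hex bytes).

MEM[0x13,0x18,0x02,0x14] = 7b 00 11 8f

[0] 0x09->0x11 len=4 : ef bb 7b 8f
[1] 0x03->0x09 len=3 : dc 00 0f
[2] 0x09->0x17 len=2 : dc 00
query mem[0x13]=0x7b, mem[0x18]=0x00, mem[0x02]=0x11, mem[0x14]=0x8f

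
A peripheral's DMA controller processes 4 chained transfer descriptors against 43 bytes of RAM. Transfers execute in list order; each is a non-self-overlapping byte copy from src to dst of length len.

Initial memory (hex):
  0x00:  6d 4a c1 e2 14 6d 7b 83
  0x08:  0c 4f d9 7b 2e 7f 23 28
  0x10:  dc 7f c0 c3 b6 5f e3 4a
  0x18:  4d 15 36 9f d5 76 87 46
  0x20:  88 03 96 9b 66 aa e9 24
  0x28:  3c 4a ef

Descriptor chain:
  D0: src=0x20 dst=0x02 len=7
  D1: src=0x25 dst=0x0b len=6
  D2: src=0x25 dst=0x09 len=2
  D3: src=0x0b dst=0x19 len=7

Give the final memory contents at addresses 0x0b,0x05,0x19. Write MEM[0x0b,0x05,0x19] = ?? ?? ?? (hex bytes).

MEM[0x0b,0x05,0x19] = aa 9b aa

D0: mem[0x02..0x08] <- [88 03 96 9b 66 aa e9]
D1: mem[0x0b..0x10] <- [aa e9 24 3c 4a ef]
D2: mem[0x09..0x0a] <- [aa e9]
D3: mem[0x19..0x1f] <- [aa e9 24 3c 4a ef 7f]
query mem[0x0b]=0xaa, mem[0x05]=0x9b, mem[0x19]=0xaa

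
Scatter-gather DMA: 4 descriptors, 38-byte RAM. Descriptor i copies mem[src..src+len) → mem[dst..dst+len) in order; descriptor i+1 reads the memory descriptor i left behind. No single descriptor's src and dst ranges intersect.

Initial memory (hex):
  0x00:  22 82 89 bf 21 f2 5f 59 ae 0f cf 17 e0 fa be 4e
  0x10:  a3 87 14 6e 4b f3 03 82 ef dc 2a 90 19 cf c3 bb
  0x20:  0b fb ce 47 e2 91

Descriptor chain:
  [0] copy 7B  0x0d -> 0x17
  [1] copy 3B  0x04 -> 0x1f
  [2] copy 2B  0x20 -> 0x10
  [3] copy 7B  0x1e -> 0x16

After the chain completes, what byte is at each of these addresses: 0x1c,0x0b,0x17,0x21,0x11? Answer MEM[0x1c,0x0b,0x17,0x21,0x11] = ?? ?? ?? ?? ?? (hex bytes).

[0] 0x0d->0x17 len=7 : fa be 4e a3 87 14 6e
[1] 0x04->0x1f len=3 : 21 f2 5f
[2] 0x20->0x10 len=2 : f2 5f
[3] 0x1e->0x16 len=7 : c3 21 f2 5f ce 47 e2
query mem[0x1c]=0xe2, mem[0x0b]=0x17, mem[0x17]=0x21, mem[0x21]=0x5f, mem[0x11]=0x5f

MEM[0x1c,0x0b,0x17,0x21,0x11] = e2 17 21 5f 5f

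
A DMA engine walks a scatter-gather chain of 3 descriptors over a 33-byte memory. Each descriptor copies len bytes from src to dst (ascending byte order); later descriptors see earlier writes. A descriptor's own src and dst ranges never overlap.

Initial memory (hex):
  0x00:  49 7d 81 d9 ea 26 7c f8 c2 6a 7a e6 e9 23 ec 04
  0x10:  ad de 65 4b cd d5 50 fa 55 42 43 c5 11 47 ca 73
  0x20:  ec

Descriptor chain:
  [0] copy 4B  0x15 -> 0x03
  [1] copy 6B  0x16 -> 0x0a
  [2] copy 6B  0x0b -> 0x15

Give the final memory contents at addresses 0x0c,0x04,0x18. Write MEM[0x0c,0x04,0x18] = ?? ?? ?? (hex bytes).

[0] 0x15->0x03 len=4 : d5 50 fa 55
[1] 0x16->0x0a len=6 : 50 fa 55 42 43 c5
[2] 0x0b->0x15 len=6 : fa 55 42 43 c5 ad
query mem[0x0c]=0x55, mem[0x04]=0x50, mem[0x18]=0x43

MEM[0x0c,0x04,0x18] = 55 50 43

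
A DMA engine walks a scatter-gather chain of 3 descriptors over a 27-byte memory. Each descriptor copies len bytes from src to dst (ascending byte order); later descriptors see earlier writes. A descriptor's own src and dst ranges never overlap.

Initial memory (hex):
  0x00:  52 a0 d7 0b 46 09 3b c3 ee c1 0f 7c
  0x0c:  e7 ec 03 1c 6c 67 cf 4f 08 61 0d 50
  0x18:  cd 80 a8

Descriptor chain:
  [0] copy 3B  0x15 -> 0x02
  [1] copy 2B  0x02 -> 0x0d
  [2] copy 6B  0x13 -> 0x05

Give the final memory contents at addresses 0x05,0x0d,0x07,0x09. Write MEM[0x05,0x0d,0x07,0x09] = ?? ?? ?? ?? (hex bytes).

D0: mem[0x02..0x04] <- [61 0d 50]
D1: mem[0x0d..0x0e] <- [61 0d]
D2: mem[0x05..0x0a] <- [4f 08 61 0d 50 cd]
query mem[0x05]=0x4f, mem[0x0d]=0x61, mem[0x07]=0x61, mem[0x09]=0x50

MEM[0x05,0x0d,0x07,0x09] = 4f 61 61 50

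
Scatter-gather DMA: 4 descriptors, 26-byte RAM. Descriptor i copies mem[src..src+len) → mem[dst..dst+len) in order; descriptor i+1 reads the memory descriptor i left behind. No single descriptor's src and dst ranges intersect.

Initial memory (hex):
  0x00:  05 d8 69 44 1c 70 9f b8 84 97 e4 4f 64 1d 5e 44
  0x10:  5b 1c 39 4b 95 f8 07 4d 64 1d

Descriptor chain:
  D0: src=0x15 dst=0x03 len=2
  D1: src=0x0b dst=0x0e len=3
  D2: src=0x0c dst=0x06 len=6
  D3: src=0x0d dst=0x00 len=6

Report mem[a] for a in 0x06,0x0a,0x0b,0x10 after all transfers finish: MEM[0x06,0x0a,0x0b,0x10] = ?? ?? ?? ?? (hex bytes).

D0: mem[0x03..0x04] <- [f8 07]
D1: mem[0x0e..0x10] <- [4f 64 1d]
D2: mem[0x06..0x0b] <- [64 1d 4f 64 1d 1c]
D3: mem[0x00..0x05] <- [1d 4f 64 1d 1c 39]
query mem[0x06]=0x64, mem[0x0a]=0x1d, mem[0x0b]=0x1c, mem[0x10]=0x1d

MEM[0x06,0x0a,0x0b,0x10] = 64 1d 1c 1d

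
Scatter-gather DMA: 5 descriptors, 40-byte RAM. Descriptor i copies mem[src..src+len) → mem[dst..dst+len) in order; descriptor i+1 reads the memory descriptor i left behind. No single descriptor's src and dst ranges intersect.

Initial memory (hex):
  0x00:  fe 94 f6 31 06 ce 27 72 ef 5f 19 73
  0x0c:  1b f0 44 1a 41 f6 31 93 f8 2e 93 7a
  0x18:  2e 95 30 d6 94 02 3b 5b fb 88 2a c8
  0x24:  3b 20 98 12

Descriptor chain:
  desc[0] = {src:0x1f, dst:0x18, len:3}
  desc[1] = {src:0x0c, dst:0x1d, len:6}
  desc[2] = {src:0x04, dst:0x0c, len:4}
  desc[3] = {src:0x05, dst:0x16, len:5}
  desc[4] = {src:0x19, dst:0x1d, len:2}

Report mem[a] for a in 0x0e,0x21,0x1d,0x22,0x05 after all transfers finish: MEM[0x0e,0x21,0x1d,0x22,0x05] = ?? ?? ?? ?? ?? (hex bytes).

#0 dst[0x18+3] := {0x5b,0xfb,0x88}
#1 dst[0x1d+6] := {0x1b,0xf0,0x44,0x1a,0x41,0xf6}
#2 dst[0x0c+4] := {0x06,0xce,0x27,0x72}
#3 dst[0x16+5] := {0xce,0x27,0x72,0xef,0x5f}
#4 dst[0x1d+2] := {0xef,0x5f}
query mem[0x0e]=0x27, mem[0x21]=0x41, mem[0x1d]=0xef, mem[0x22]=0xf6, mem[0x05]=0xce

MEM[0x0e,0x21,0x1d,0x22,0x05] = 27 41 ef f6 ce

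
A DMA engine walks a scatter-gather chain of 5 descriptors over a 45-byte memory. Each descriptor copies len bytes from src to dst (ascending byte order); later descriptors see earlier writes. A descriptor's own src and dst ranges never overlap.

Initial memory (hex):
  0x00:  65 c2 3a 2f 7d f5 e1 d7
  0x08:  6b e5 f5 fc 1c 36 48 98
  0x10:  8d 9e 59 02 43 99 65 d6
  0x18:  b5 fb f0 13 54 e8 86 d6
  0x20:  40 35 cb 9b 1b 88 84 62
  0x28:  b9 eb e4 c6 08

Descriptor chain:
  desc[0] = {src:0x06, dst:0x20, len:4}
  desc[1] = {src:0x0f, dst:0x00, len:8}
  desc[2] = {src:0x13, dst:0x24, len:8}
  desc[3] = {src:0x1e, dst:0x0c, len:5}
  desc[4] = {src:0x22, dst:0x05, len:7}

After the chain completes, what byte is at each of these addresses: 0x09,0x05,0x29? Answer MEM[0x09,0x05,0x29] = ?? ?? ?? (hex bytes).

#0 dst[0x20+4] := {0xe1,0xd7,0x6b,0xe5}
#1 dst[0x00+8] := {0x98,0x8d,0x9e,0x59,0x02,0x43,0x99,0x65}
#2 dst[0x24+8] := {0x02,0x43,0x99,0x65,0xd6,0xb5,0xfb,0xf0}
#3 dst[0x0c+5] := {0x86,0xd6,0xe1,0xd7,0x6b}
#4 dst[0x05+7] := {0x6b,0xe5,0x02,0x43,0x99,0x65,0xd6}
query mem[0x09]=0x99, mem[0x05]=0x6b, mem[0x29]=0xb5

MEM[0x09,0x05,0x29] = 99 6b b5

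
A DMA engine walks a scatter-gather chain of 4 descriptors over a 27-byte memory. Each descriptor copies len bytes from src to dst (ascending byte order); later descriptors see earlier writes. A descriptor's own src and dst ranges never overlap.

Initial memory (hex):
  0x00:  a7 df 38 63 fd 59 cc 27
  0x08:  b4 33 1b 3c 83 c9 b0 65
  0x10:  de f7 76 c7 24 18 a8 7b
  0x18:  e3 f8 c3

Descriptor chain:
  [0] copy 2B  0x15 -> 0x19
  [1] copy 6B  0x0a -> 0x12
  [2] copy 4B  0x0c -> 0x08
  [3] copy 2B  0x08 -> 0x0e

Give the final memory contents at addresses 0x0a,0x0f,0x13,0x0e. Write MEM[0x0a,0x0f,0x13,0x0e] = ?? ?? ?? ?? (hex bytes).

MEM[0x0a,0x0f,0x13,0x0e] = b0 c9 3c 83

D0: mem[0x19..0x1a] <- [18 a8]
D1: mem[0x12..0x17] <- [1b 3c 83 c9 b0 65]
D2: mem[0x08..0x0b] <- [83 c9 b0 65]
D3: mem[0x0e..0x0f] <- [83 c9]
query mem[0x0a]=0xb0, mem[0x0f]=0xc9, mem[0x13]=0x3c, mem[0x0e]=0x83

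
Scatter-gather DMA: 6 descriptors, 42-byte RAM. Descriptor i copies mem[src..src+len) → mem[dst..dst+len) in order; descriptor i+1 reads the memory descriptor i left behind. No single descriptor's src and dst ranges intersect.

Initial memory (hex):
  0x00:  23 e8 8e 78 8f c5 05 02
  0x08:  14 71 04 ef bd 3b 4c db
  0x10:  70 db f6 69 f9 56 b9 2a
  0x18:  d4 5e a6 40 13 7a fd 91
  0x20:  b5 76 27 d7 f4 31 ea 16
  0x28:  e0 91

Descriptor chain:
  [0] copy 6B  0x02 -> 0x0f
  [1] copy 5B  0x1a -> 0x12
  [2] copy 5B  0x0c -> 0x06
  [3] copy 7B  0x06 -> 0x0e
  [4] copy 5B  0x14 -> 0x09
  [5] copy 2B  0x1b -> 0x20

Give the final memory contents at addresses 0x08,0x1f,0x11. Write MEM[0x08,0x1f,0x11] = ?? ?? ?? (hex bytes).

MEM[0x08,0x1f,0x11] = 4c 91 8e

  after D0: wrote 6B at 0x0f = 8e788fc50502
  after D1: wrote 5B at 0x12 = a640137afd
  after D2: wrote 5B at 0x06 = bd3b4c8e78
  after D3: wrote 7B at 0x0e = bd3b4c8e78efbd
  after D4: wrote 5B at 0x09 = bd7afd2ad4
  after D5: wrote 2B at 0x20 = 4013
query mem[0x08]=0x4c, mem[0x1f]=0x91, mem[0x11]=0x8e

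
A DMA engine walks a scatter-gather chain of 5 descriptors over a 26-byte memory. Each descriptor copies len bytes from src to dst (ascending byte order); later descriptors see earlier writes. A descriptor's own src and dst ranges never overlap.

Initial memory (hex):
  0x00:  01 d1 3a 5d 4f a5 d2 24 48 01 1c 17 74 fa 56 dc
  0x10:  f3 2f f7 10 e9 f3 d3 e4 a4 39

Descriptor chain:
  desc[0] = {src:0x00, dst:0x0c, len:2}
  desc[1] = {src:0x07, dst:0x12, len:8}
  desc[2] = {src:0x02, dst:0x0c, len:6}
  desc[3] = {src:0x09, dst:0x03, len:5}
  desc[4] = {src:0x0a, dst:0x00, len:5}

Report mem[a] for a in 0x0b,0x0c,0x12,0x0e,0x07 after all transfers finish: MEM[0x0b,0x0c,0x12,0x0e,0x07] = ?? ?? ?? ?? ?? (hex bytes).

[0] 0x00->0x0c len=2 : 01 d1
[1] 0x07->0x12 len=8 : 24 48 01 1c 17 01 d1 56
[2] 0x02->0x0c len=6 : 3a 5d 4f a5 d2 24
[3] 0x09->0x03 len=5 : 01 1c 17 3a 5d
[4] 0x0a->0x00 len=5 : 1c 17 3a 5d 4f
query mem[0x0b]=0x17, mem[0x0c]=0x3a, mem[0x12]=0x24, mem[0x0e]=0x4f, mem[0x07]=0x5d

MEM[0x0b,0x0c,0x12,0x0e,0x07] = 17 3a 24 4f 5d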